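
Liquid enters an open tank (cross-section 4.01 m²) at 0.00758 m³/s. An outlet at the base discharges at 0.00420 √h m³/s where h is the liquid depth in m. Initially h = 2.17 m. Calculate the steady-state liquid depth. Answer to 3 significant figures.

3.26 m

A dh/dt = Q_in − 0.00420 √h. Steady state requires inflow = outflow:
Q_in = 0.00420 √h_ss ⇒ √h_ss = 0.00758/0.00420 = 1.8048.
h_ss = 1.8048² = 3.2572 m. (Since h₀ = 2.17 m < h_ss, the level will rise toward this value.)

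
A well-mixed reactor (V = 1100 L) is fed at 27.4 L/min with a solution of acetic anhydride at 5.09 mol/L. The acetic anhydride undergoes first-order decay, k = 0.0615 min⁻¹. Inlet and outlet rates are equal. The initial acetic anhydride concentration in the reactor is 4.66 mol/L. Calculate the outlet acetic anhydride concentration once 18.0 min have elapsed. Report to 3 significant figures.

Accumulation = in − out − consumed: V dC/dt = Q C_in − Q C − k V C.
This is linear with rate a = Q/V + k = 0.086409 min⁻¹.
C_ss = Q C_in/(Q + kV) = 1.4673 mol/L; C(t) = C_ss + (C₀ − C_ss) e^(−a t).
C(18.0) = 1.4673 + (3.1927)·e^(−0.086409·18.0) = 1.4673 + (3.1927)·0.21111 = 2.1413 mol/L.

2.14 mol/L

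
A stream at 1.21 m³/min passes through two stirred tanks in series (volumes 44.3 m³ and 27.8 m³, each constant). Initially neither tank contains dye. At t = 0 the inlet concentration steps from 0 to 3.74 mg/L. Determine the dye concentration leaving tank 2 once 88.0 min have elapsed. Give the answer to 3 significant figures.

Species balance on tank i: dCᵢ/dt = (Cᵢ₋₁ − Cᵢ)/τᵢ with τᵢ = Vᵢ/Q.
τ₁ = 44.3/1.21 = 36.612 min; τ₂ = 27.8/1.21 = 22.975 min.
Tank 1: C₁ = C_in(1 − e^(−t/τ₁)). Tank 2 (τ₁ ≠ τ₂): C₂ = C_in[1 − (τ₁ e^(−t/τ₁) − τ₂ e^(−t/τ₂))/(τ₁ − τ₂)].
At t = 88.0: e^(−t/τ₁) = 0.090391, e^(−t/τ₂) = 0.021705.
C₂ = 3.74·[1 − (36.612·0.090391 − 22.975·0.021705)/(13.636)] = 3.74·0.79388 = 2.9691 mg/L.

2.97 mg/L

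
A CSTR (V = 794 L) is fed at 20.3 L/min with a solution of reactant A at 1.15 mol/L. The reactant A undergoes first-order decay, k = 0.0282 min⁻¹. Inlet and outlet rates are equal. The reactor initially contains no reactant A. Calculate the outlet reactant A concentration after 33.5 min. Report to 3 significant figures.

0.457 mol/L

V dC/dt = Q(C_in − C) − k V C.
dC/dt = (Q/V) C_in − (Q/V + k) C; effective rate a = Q/V + k = 0.025567 + 0.0282 = 0.053767 min⁻¹.
C_ss = Q C_in/(Q + kV) = 0.54684 mol/L; C(t) = C_ss + (C₀ − C_ss) e^(−a t).
C(33.5) = 0.54684 + (-0.54684)·e^(−0.053767·33.5) = 0.54684 + (-0.54684)·0.16510 = 0.45655 mol/L.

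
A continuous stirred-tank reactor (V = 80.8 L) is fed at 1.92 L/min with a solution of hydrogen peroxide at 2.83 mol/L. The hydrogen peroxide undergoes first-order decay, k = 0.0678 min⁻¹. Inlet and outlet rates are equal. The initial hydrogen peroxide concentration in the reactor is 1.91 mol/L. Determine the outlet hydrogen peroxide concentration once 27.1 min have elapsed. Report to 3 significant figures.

0.833 mol/L

V dC/dt = Q(C_in − C) − k V C.
This is linear with rate a = Q/V + k = 0.091562 min⁻¹.
C_ss = Q C_in/(Q + kV) = 0.73444 mol/L; C(t) = C_ss + (C₀ − C_ss) e^(−a t).
C(27.1) = 0.73444 + (1.1756)·e^(−0.091562·27.1) = 0.73444 + (1.1756)·0.083631 = 0.83276 mol/L.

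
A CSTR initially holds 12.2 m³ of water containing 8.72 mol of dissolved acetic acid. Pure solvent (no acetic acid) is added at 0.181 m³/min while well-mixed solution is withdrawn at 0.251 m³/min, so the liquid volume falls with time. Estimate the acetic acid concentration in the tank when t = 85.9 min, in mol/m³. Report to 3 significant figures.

0.124 mol/m³

Let m(t) be the amount of acetic acid. Volume: V(t) = V₀ + (Q_in − Q_out) t = 12.2 − 0.070000 t; V(85.9) = 6.1870 m³.
Solute balance: dm/dt = 0 − Q_out C = −Q_out m/V(t).
dm/m = −Q_out dt/(V₀ − 0.070000 t); integrating gives ln(m/m₀) = −(Q_out/(Q_in−Q_out)) ln(V/V₀).
m = m₀ (V₀/V)^(Q_out/(Q_in−Q_out)) = 8.72 × (12.2/6.1870)^(-3.5857) = 0.76412 mol.
C = m/V = 0.76412/6.1870 = 0.12350 mol/m³.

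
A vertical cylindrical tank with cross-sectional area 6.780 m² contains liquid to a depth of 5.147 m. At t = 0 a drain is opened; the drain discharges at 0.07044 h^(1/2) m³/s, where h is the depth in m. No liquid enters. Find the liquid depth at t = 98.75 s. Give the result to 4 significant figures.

3.083 m

With no inflow, A dh/dt = −0.07044 √h.
This is separable: 2 d(√h)/dt = −0.07044/A, so √h = √h₀ − (0.07044/(2A)) t.
√h = √5.147 − 0.07044·98.75/(2·6.780) = 2.26870 − 0.512976 = 1.75572.
h = 1.75572² = 3.08257 m.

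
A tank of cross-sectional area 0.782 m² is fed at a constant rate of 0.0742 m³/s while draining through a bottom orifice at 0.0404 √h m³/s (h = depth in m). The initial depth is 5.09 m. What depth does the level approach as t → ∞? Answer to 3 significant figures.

3.37 m

Mass balance (ρ constant): A dh/dt = Q_in − 0.0404 √h. At steady state dh/dt = 0:
Q_in = 0.0404 √h_ss ⇒ √h_ss = 0.0742/0.0404 = 1.8366.
h_ss = 1.8366² = 3.3732 m. (Since h₀ = 5.09 m > h_ss, the level will fall toward this value.)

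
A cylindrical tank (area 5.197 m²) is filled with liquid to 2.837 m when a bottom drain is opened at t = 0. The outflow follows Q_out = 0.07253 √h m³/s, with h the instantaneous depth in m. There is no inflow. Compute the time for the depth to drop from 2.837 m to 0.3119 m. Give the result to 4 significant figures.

161.3 s

With no inflow, A dh/dt = −0.07253 √h.
∫ h^(−1/2) dh = −(0.07253/A) ∫ dt, giving 2√h = 2√h₀ − (0.07253/A) t.
t = 2A(√h₀ − √h)/0.07253 = 2·5.197·(√2.837 − √0.3119)/0.07253
  = 10.3940 × (1.68434 − 0.558480) / 0.07253 = 161.343 s.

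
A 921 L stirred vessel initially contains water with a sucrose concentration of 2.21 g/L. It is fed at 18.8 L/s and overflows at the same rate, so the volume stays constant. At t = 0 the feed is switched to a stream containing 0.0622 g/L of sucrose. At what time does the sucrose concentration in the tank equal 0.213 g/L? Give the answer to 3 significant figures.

130 s

Species balance: V dC/dt = Q(C_in − C) ⇒ τ = V/Q = 48.989 s.
C(t) = C_in + (C₀ − C_in) e^(−t/τ). Set C = 0.213 and solve for t:
e^(−t/τ) = (C − C_in)/(C₀ − C_in) = (0.213 − 0.0622)/(2.21 − 0.0622) = 0.070211
t = −τ ln(…) = 48.989 × 2.6562 = 130.13 s.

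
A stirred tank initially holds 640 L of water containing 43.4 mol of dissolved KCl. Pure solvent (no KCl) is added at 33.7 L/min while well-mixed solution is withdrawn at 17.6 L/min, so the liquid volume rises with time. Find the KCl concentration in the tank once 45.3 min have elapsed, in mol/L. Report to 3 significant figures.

0.0138 mol/L

Total volume: dV/dt = Q_in − Q_out = 16.100 L/min, so V(t) = 640 + 16.100 t and V(45.3) = 1369.3 L.
Species balance (pure solvent in): dm/dt = −Q_out · m/V(t).
Separate: dm/m = −Q_out dt/V(t) ⇒ ln(m/m₀) = −(Q_out/(Q_in−Q_out)) ln(V/V₀).
m = m₀ (V₀/V)^(Q_out/(Q_in−Q_out)) = 43.4 × (640/1369.3)^(1.0932) = 18.897 mol.
C = m/V = 18.897/1369.3 = 0.013800 mol/L.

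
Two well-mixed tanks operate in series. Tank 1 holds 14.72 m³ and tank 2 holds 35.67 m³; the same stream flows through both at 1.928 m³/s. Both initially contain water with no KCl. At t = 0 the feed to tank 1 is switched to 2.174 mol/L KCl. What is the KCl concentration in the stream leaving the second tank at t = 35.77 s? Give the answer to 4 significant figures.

1.653 mol/L

Each tank obeys Vᵢ dCᵢ/dt = Q(Cᵢ₋₁ − Cᵢ), so τᵢ = Vᵢ/Q.
τ₁ = 14.72/1.928 = 7.63485 s; τ₂ = 35.67/1.928 = 18.5010 s.
Solving the cascade with C₁(0)=C₂(0)=0 gives C₂(t) = C_in[1 − (τ₁ e^(−t/τ₁) − τ₂ e^(−t/τ₂))/(τ₁ − τ₂)].
At t = 35.77: e^(−t/τ₁) = 0.00923188, e^(−t/τ₂) = 0.144655.
C₂ = 2.174·[1 − (7.63485·0.00923188 − 18.5010·0.144655)/(-10.8662)] = 2.174·0.760194 = 1.65266 mol/L.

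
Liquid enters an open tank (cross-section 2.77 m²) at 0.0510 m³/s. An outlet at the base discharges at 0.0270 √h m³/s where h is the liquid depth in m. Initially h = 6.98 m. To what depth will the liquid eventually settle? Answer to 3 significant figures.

3.57 m

A dh/dt = Q_in − 0.0270 √h. Steady state requires inflow = outflow:
Q_in = 0.0270 √h_ss ⇒ √h_ss = 0.0510/0.0270 = 1.8889.
h_ss = 1.8889² = 3.5679 m. (Since h₀ = 6.98 m > h_ss, the level will fall toward this value.)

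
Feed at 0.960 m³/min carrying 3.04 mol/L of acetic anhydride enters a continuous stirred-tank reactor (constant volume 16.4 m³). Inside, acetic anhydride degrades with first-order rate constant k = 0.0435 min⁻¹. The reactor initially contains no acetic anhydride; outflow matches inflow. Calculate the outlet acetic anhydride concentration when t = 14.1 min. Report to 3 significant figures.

Species balance: V dC/dt = Q C_in − Q C − k V C.
dC/dt = (Q/V) C_in − (Q/V + k) C; effective rate a = Q/V + k = 0.058537 + 0.0435 = 0.10204 min⁻¹.
C_ss = Q C_in/(Q + kV) = 1.7440 mol/L; C(t) = C_ss + (C₀ − C_ss) e^(−a t).
C(14.1) = 1.7440 + (-1.7440)·e^(−0.10204·14.1) = 1.7440 + (-1.7440)·0.23723 = 1.3303 mol/L.

1.33 mol/L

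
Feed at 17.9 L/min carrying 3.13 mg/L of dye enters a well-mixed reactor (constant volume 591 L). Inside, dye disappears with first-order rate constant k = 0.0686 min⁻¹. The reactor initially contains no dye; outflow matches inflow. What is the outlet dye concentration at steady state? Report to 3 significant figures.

0.959 mg/L

Accumulation = in − out − consumed: V dC/dt = Q C_in − Q C − k V C.
At steady state: 0 = Q C_in − (Q + kV) C_ss, so C_ss = Q C_in/(Q + kV).
C_ss = 17.9·3.13/(17.9 + 0.0686·591) = 56.027/58.443 = 0.95867 mg/L.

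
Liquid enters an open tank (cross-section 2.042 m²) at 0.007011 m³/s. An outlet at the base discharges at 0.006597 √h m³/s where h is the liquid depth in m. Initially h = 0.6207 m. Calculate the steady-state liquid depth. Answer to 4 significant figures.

Mass balance (ρ constant): A dh/dt = Q_in − 0.006597 √h. At steady state dh/dt = 0:
Q_in = 0.006597 √h_ss ⇒ √h_ss = 0.007011/0.006597 = 1.06276.
h_ss = 1.06276² = 1.12945 m. (Since h₀ = 0.6207 m < h_ss, the level will rise toward this value.)

1.129 m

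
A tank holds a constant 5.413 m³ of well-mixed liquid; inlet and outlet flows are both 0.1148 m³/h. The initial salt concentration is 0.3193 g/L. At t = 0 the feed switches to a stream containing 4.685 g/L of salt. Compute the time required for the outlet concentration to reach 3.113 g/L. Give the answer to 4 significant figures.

Species balance: V dC/dt = Q(C_in − C) ⇒ τ = V/Q = 47.1516 h.
C(t) = C_in + (C₀ − C_in) e^(−t/τ). Set C = 3.113 and solve for t:
e^(−t/τ) = (C − C_in)/(C₀ − C_in) = (3.113 − 4.685)/(0.3193 − 4.685) = 0.360080
t = −τ ln(…) = 47.1516 × 1.02143 = 48.1620 h.

48.16 h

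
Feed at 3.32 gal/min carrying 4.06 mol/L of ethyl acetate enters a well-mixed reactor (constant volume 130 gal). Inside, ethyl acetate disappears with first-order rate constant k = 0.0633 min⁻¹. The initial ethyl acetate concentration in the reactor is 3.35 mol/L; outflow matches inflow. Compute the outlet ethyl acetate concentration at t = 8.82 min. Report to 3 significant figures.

Accumulation = in − out − consumed: V dC/dt = Q C_in − Q C − k V C.
dC/dt = (Q/V) C_in − (Q/V + k) C; effective rate a = Q/V + k = 0.025538 + 0.0633 = 0.088838 min⁻¹.
C_ss = Q C_in/(Q + kV) = 1.1671 mol/L; C(t) = C_ss + (C₀ − C_ss) e^(−a t).
C(8.82) = 1.1671 + (2.1829)·e^(−0.088838·8.82) = 1.1671 + (2.1829)·0.45678 = 2.1642 mol/L.

2.16 mol/L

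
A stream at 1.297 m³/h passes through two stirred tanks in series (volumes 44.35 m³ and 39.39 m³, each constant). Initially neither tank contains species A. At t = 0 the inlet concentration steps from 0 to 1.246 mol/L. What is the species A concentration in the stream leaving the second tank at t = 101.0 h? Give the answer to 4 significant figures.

Species balance on tank i: dCᵢ/dt = (Cᵢ₋₁ − Cᵢ)/τᵢ with τᵢ = Vᵢ/Q.
τ₁ = 44.35/1.297 = 34.1943 h; τ₂ = 39.39/1.297 = 30.3701 h.
Tank 1: C₁ = C_in(1 − e^(−t/τ₁)). Tank 2 (τ₁ ≠ τ₂): C₂ = C_in[1 − (τ₁ e^(−t/τ₁) − τ₂ e^(−t/τ₂))/(τ₁ − τ₂)].
At t = 101.0: e^(−t/τ₁) = 0.0521459, e^(−t/τ₂) = 0.0359495.
C₂ = 1.246·[1 − (34.1943·0.0521459 − 30.3701·0.0359495)/(3.82421)] = 1.246·0.819229 = 1.02076 mol/L.

1.021 mol/L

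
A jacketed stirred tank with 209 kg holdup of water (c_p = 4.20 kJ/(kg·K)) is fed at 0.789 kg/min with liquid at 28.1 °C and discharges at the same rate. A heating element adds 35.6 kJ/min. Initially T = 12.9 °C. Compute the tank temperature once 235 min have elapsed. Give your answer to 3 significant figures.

Heat balance on the well-mixed liquid: M c_p dT/dt = ṁ c_p (T_in − T) + 35.6.
Rearrange: dT/dt = (T_ss − T)/τ with τ = M/ṁ = 264.89 min and T_ss = T_in + Q̇/(ṁ c_p) = 38.843 °C.
T approaches T_ss exponentially: T(t) = T_ss + (T₀ − T_ss) e^(−t/τ).
T(235) = 38.843 + (-25.943)·e^(−235/264.89) = 38.843 + (-25.943)·0.41183 = 28.159 °C.

28.2 °C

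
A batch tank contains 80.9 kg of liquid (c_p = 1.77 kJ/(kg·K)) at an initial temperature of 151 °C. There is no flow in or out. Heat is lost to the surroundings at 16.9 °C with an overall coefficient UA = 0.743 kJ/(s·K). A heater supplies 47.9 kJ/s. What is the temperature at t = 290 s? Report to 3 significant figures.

96.8 °C

Lumped-capacitance energy balance: M c_p dT/dt = UA(T_amb − T) + Q̇.
dT/dt = (T_ss − T)/τ with T_ss = T_amb + Q̇/UA = 16.9 + 47.9/0.743 = 81.368 °C, τ = M c_p/UA = 80.9·1.77/0.743 = 192.72 s.
Integrating: T(t) = T_ss + (T₀ − T_ss) e^(−t/τ).
T(290) = 81.368 + (69.632)·0.22207 = 96.832 °C.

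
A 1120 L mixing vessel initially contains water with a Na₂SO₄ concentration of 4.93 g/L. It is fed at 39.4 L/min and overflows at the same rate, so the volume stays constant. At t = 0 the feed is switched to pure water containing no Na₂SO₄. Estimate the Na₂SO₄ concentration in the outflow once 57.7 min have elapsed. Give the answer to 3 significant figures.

0.648 g/L

Mass balance on the solute (V constant): V dC/dt = Q(C_in − C).
So dC/dt = (C_in − C)/τ with τ = V/Q = 1120/39.4 = 28.426 min.
Solution: C(t) = C_in + (C₀ − C_in) e^(−t/τ).
C(57.7) = 0 + (4.93 − 0)·e^(−57.7/28.426) = 0 + (4.9300)·0.13136 = 0.64761 g/L.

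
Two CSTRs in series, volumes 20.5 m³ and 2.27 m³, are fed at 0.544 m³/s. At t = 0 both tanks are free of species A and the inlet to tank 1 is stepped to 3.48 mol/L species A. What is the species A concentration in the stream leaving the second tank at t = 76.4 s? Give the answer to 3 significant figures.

Species balance on tank i: dCᵢ/dt = (Cᵢ₋₁ − Cᵢ)/τᵢ with τᵢ = Vᵢ/Q.
τ₁ = 20.5/0.544 = 37.684 s; τ₂ = 2.27/0.544 = 4.1728 s.
Solving the cascade with C₁(0)=C₂(0)=0 gives C₂(t) = C_in[1 − (τ₁ e^(−t/τ₁) − τ₂ e^(−t/τ₂))/(τ₁ − τ₂)].
At t = 76.4: e^(−t/τ₁) = 0.13168, e^(−t/τ₂) = 1.1181e-08.
C₂ = 3.48·[1 − (37.684·0.13168 − 4.1728·1.1181e-08)/(33.511)] = 3.48·0.85193 = 2.9647 mol/L.

2.96 mol/L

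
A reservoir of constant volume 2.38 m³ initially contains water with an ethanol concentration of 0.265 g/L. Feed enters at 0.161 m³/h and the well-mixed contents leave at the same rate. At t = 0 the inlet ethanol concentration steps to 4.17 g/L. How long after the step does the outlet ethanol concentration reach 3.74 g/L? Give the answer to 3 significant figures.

32.6 h

Unsteady species balance (constant V, well mixed): V dC/dt = Q(C_in − C), so τ = V/Q = 14.783 h.
C(t) = C_in + (C₀ − C_in) e^(−t/τ). Set C = 3.74 and solve for t:
e^(−t/τ) = (C − C_in)/(C₀ − C_in) = (3.74 − 4.17)/(0.265 − 4.17) = 0.11012
t = −τ ln(…) = 14.783 × 2.2062 = 32.614 h.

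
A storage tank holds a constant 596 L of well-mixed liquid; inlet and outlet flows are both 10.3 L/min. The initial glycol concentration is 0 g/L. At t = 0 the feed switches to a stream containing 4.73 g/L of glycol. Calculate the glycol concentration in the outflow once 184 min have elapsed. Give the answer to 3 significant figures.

Mass balance on the solute (V constant): V dC/dt = Q(C_in − C).
So dC/dt = (C_in − C)/τ with τ = V/Q = 596/10.3 = 57.864 min.
This is linear first-order; C(t) = C_in + (C₀ − C_in) e^(−t/τ).
C(184) = 4.73 + (0 − 4.73)·e^(−184/57.864) = 4.73 + (-4.7300)·0.041591 = 4.5333 g/L.

4.53 g/L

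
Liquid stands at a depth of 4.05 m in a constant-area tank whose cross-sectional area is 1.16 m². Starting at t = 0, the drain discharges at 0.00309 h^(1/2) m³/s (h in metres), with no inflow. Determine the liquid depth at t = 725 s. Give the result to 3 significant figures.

1.10 m

A dh/dt = −Q_out = −0.00309 √h.
Separate and integrate: 2(√h − √h₀) = −(0.00309/A) t.
√h = √4.05 − 0.00309·725/(2·1.16) = 2.0125 − 0.96563 = 1.0468.
h = 1.0468² = 1.0959 m.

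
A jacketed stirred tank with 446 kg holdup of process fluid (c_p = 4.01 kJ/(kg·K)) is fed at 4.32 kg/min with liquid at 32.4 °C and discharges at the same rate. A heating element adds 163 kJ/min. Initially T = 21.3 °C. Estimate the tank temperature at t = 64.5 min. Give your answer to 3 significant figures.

Heat balance on the well-mixed liquid: M c_p dT/dt = ṁ c_p (T_in − T) + 163.
Rearrange: dT/dt = (T_ss − T)/τ with τ = M/ṁ = 103.24 min and T_ss = T_in + Q̇/(ṁ c_p) = 41.809 °C.
This is linear first-order; T(t) = T_ss + (T₀ − T_ss) e^(−t/τ).
T(64.5) = 41.809 + (-20.509)·e^(−64.5/103.24) = 41.809 + (-20.509)·0.53539 = 30.829 °C.

30.8 °C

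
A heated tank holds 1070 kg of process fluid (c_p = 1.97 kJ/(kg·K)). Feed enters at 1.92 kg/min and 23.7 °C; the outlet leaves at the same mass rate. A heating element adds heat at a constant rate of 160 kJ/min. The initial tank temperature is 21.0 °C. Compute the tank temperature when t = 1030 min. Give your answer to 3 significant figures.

M c_p dT/dt = ṁ c_p (T_in − T) + Q̇.
τ = M/ṁ = 557.29 min; T_ss = T_in + Q̇/(ṁ c_p) = 23.7 + 160/(1.92·1.97) = 66.001 °C.
Solution: T(t) = T_ss + (T₀ − T_ss) e^(−t/τ).
T(1030) = 66.001 + (-45.001)·e^(−1030/557.29) = 66.001 + (-45.001)·0.15752 = 58.913 °C.

58.9 °C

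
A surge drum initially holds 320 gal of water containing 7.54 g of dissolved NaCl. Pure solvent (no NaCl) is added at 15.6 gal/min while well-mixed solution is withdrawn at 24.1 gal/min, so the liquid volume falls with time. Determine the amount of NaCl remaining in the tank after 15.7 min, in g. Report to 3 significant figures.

Total volume: dV/dt = Q_in − Q_out = -8.5000 gal/min, so V(t) = 320 − 8.5000 t and V(15.7) = 186.55 gal.
Solute balance: dm/dt = 0 − Q_out C = −Q_out m/V(t).
Separate: dm/m = −Q_out dt/V(t) ⇒ ln(m/m₀) = −(Q_out/(Q_in−Q_out)) ln(V/V₀).
m = m₀ (V₀/V)^(Q_out/(Q_in−Q_out)) = 7.54 × (320/186.55)^(-2.8353) = 1.6327 g.

1.63 g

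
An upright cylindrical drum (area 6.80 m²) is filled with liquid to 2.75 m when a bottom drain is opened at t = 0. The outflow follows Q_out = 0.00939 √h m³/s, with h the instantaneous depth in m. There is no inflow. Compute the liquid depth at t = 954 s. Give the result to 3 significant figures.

Mass balance (ρ constant): A dh/dt = −0.00939 √h.
This is separable: 2 d(√h)/dt = −0.00939/A, so √h = √h₀ − (0.00939/(2A)) t.
√h = √2.75 − 0.00939·954/(2·6.80) = 1.6583 − 0.65868 = 0.99963.
h = 0.99963² = 0.99926 m.

0.999 m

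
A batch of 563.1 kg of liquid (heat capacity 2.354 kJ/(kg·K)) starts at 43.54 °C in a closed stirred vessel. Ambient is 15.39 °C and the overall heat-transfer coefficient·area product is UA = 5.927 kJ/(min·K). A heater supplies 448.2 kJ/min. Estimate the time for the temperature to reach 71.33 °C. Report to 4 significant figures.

M c_p dT/dt = −UA(T − T_amb) + Q̇.
τ = M c_p/UA = 223.644 min; T_ss = T_amb + Q̇/UA = 15.39 + 448.2/5.927 = 91.0100 °C.
T(t) = T_ss + (T₀ − T_ss)e^(−t/τ); set T = 71.33:
t = −τ ln[(T − T_ss)/(T₀ − T_ss)] = −223.644 · ln(0.414578) = 196.917 min.

196.9 min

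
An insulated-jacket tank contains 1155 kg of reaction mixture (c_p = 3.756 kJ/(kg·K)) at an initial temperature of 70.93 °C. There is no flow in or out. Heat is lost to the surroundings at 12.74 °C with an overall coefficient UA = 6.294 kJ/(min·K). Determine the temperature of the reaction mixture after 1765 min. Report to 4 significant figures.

Lumped-capacitance energy balance: M c_p dT/dt = UA(T_amb − T).
dT/dt = (T_ss − T)/τ with T_ss = T_amb = 12.7400 °C, τ = M c_p/UA = 1155·3.756/6.294 = 689.256 min.
T approaches T_ss exponentially: T(t) = T_ss + (T₀ − T_ss) e^(−t/τ).
T(1765) = 12.7400 + (58.1900)·0.0772483 = 17.2351 °C.

17.24 °C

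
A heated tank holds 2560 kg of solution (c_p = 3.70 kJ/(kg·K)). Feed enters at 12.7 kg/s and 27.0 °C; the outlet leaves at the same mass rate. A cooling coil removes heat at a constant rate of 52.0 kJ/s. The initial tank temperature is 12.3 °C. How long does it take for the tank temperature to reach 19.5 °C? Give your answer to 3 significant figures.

152 s

First-law balance (no shaft work): M c_p dT/dt = ṁ c_p (T_in − T) − 52.0.
τ = M/ṁ = 201.57 s; T_ss = T_in − Q̇/(ṁ c_p) = 25.893 °C.
T(t) = T_ss + (T₀ − T_ss) e^(−t/τ). Set T = 19.5:
e^(−t/τ) = (19.5 − 25.893)/(12.3 − 25.893) = 0.47033
t = −201.57 · ln(0.47033) = 152.05 s.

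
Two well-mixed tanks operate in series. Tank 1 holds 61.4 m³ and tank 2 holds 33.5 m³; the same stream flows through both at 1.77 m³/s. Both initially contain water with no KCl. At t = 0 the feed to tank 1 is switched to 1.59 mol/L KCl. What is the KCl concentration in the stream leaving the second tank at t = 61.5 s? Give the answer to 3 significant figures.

1.07 mol/L

Each tank obeys Vᵢ dCᵢ/dt = Q(Cᵢ₋₁ − Cᵢ), so τᵢ = Vᵢ/Q.
τ₁ = 61.4/1.77 = 34.689 s; τ₂ = 33.5/1.77 = 18.927 s.
Solving the cascade with C₁(0)=C₂(0)=0 gives C₂(t) = C_in[1 − (τ₁ e^(−t/τ₁) − τ₂ e^(−t/τ₂))/(τ₁ − τ₂)].
At t = 61.5: e^(−t/τ₁) = 0.16984, e^(−t/τ₂) = 0.038797.
C₂ = 1.59·[1 − (34.689·0.16984 − 18.927·0.038797)/(15.763)] = 1.59·0.67281 = 1.0698 mol/L.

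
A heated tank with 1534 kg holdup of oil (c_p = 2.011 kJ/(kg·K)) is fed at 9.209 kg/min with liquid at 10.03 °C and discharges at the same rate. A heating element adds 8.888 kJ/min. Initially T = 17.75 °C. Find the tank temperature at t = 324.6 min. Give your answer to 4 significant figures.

11.54 °C

Unsteady energy balance on the tank contents: M c_p dT/dt = ṁ c_p (T_in − T) + 8.888.
τ = M/ṁ = 166.576 min; T_ss = T_in + Q̇/(ṁ c_p) = 10.03 + 8.888/(9.209·2.011) = 10.5099 °C.
This is linear first-order; T(t) = T_ss + (T₀ − T_ss) e^(−t/τ).
T(324.6) = 10.5099 + (7.24007)·e^(−324.6/166.576) = 10.5099 + (7.24007)·0.142465 = 11.5414 °C.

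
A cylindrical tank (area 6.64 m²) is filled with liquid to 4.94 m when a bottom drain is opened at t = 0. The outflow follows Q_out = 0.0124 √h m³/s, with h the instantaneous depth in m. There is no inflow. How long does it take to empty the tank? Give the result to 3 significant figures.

Unsteady balance on liquid volume: A dh/dt = −0.0124 √h.
∫ h^(−1/2) dh = −(0.0124/A) ∫ dt, giving 2√h = 2√h₀ − (0.0124/A) t.
Set h = 0: 2√h₀ = (0.0124/A) t_empty ⇒ t_empty = 2A√h₀/0.0124.
t_empty = 2·6.64·√4.94/0.0124 = 13.280·2.2226/0.0124 = 2380.3 s.

2380 s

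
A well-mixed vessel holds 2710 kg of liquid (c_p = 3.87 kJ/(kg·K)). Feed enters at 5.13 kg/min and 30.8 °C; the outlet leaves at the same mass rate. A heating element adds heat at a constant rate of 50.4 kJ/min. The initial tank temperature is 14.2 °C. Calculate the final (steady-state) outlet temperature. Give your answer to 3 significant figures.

M c_p dT/dt = ṁ c_p (T_in − T) + Q̇.
At steady state dT/dt = 0 ⇒ T_ss = T_in + Q̇/(ṁ c_p) = 30.8 + 50.4/(5.13·3.87) = 33.339 °C.

33.3 °C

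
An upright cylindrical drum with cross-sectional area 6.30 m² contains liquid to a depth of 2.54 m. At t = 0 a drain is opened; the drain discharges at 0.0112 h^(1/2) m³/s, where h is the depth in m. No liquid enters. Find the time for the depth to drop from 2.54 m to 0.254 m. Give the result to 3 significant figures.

With no inflow, A dh/dt = −0.0112 √h.
Separate and integrate: 2(√h − √h₀) = −(0.0112/A) t.
t = 2A(√h₀ − √h)/0.0112 = 2·6.30·(√2.54 − √0.254)/0.0112
  = 12.600 × (1.5937 − 0.50398) / 0.0112 = 1226.0 s.

1230 s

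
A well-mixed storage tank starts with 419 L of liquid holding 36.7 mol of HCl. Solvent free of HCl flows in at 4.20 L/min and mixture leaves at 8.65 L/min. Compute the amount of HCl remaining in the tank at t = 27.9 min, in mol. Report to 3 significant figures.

18.5 mol

Total volume: dV/dt = Q_in − Q_out = -4.4500 L/min, so V(t) = 419 − 4.4500 t and V(27.9) = 294.85 L.
Solute balance: dm/dt = 0 − Q_out C = −Q_out m/V(t).
dm/m = −Q_out dt/(V₀ − 4.4500 t); integrating gives ln(m/m₀) = −(Q_out/(Q_in−Q_out)) ln(V/V₀).
m = m₀ (V₀/V)^(Q_out/(Q_in−Q_out)) = 36.7 × (419/294.85)^(-1.9438) = 18.535 mol.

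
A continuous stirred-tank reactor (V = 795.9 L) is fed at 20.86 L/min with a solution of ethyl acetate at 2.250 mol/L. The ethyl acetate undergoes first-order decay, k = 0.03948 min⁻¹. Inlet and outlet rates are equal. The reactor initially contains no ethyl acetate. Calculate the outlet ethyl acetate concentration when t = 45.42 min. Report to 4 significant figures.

Species balance: V dC/dt = Q C_in − Q C − k V C.
This is linear with rate a = Q/V + k = 0.0656893 min⁻¹.
C_ss = Q C_in/(Q + kV) = 0.897725 mol/L; C(t) = C_ss + (C₀ − C_ss) e^(−a t).
C(45.42) = 0.897725 + (-0.897725)·e^(−0.0656893·45.42) = 0.897725 + (-0.897725)·0.0506099 = 0.852292 mol/L.

0.8523 mol/L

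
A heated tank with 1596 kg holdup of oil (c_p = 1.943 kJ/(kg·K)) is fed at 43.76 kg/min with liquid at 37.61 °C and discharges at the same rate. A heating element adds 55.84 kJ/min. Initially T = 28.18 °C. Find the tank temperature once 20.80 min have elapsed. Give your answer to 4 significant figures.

32.56 °C

First-law balance (no shaft work): M c_p dT/dt = ṁ c_p (T_in − T) + 55.84.
τ = M/ṁ = 36.4717 min; T_ss = T_in + Q̇/(ṁ c_p) = 37.61 + 55.84/(43.76·1.943) = 38.2667 °C.
This is linear first-order; T(t) = T_ss + (T₀ − T_ss) e^(−t/τ).
T(20.80) = 38.2667 + (-10.0867)·e^(−20.80/36.4717) = 38.2667 + (-10.0867)·0.565353 = 32.5642 °C.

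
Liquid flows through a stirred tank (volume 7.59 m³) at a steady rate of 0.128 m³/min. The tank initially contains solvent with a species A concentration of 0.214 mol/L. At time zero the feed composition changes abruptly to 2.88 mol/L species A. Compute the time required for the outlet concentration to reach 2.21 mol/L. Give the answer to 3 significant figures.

81.9 min

Transient balance on the dissolved component: V dC/dt = Q(C_in − C), so τ = V/Q = 59.297 min.
C(t) = C_in + (C₀ − C_in) e^(−t/τ). Set C = 2.21 and solve for t:
e^(−t/τ) = (C − C_in)/(C₀ − C_in) = (2.21 − 2.88)/(0.214 − 2.88) = 0.25131
t = −τ ln(…) = 59.297 × 1.3811 = 81.892 min.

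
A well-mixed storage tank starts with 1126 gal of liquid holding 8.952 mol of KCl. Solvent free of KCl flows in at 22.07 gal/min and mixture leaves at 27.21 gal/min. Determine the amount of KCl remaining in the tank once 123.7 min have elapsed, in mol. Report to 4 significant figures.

0.1096 mol

Total volume: dV/dt = Q_in − Q_out = -5.14000 gal/min, so V(t) = 1126 − 5.14000 t and V(123.7) = 490.182 gal.
Species balance (pure solvent in): dm/dt = −Q_out · m/V(t).
dm/m = −Q_out dt/(V₀ − 5.14000 t); integrating gives ln(m/m₀) = −(Q_out/(Q_in−Q_out)) ln(V/V₀).
m = m₀ (V₀/V)^(Q_out/(Q_in−Q_out)) = 8.952 × (1126/490.182)^(-5.29377) = 0.109625 mol.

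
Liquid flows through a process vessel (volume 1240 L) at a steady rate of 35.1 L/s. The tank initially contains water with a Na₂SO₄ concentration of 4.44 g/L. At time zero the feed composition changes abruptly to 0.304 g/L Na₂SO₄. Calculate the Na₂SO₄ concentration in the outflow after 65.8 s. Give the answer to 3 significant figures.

Accumulation = in − out for the solute gives V dC/dt = Q(C_in − C).
Time constant τ = V/Q = 1240/35.1 = 35.328 s.
C approaches C_in exponentially: C(t) = C_in + (C₀ − C_in) e^(−t/τ).
C(65.8) = 0.304 + (4.44 − 0.304)·e^(−65.8/35.328) = 0.304 + (4.1360)·0.15527 = 0.94621 g/L.

0.946 g/L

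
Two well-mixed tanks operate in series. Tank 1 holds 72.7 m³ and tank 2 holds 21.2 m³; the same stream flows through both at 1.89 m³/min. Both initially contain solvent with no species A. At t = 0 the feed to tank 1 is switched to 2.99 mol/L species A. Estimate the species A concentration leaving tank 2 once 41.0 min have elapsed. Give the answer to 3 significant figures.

1.57 mol/L

Each tank obeys Vᵢ dCᵢ/dt = Q(Cᵢ₋₁ − Cᵢ), so τᵢ = Vᵢ/Q.
τ₁ = 72.7/1.89 = 38.466 min; τ₂ = 21.2/1.89 = 11.217 min.
Solving the cascade with C₁(0)=C₂(0)=0 gives C₂(t) = C_in[1 − (τ₁ e^(−t/τ₁) − τ₂ e^(−t/τ₂))/(τ₁ − τ₂)].
At t = 41.0: e^(−t/τ₁) = 0.34442, e^(−t/τ₂) = 0.025857.
C₂ = 2.99·[1 − (38.466·0.34442 − 11.217·0.025857)/(27.249)] = 2.99·0.52444 = 1.5681 mol/L.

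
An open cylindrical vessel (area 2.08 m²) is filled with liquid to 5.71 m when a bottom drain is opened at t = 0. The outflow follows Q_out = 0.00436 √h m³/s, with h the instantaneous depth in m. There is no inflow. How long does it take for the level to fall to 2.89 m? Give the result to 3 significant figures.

658 s

With no inflow, A dh/dt = −0.00436 √h.
Separate and integrate: 2(√h − √h₀) = −(0.00436/A) t.
t = 2A(√h₀ − √h)/0.00436 = 2·2.08·(√5.71 − √2.89)/0.00436
  = 4.1600 × (2.3896 − 1.7000) / 0.00436 = 657.93 s.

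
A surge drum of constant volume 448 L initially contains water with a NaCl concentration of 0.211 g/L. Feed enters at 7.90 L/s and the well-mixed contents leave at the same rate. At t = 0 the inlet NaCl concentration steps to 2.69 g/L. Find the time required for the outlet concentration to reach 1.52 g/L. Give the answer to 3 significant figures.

Species balance on the tank: V dC/dt = Q(C_in − C), so τ = V/Q = 56.709 s.
C(t) = C_in + (C₀ − C_in) e^(−t/τ). Set C = 1.52 and solve for t:
e^(−t/τ) = (C − C_in)/(C₀ − C_in) = (1.52 − 2.69)/(0.211 − 2.69) = 0.47196
t = −τ ln(…) = 56.709 × 0.75085 = 42.580 s.

42.6 s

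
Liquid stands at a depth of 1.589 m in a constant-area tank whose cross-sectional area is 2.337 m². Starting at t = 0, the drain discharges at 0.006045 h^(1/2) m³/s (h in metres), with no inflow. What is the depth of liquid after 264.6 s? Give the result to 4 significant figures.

0.8434 m

With no inflow, A dh/dt = −0.006045 √h.
This is separable: 2 d(√h)/dt = −0.006045/A, so √h = √h₀ − (0.006045/(2A)) t.
√h = √1.589 − 0.006045·264.6/(2·2.337) = 1.26056 − 0.342214 = 0.918342.
h = 0.918342² = 0.843351 m.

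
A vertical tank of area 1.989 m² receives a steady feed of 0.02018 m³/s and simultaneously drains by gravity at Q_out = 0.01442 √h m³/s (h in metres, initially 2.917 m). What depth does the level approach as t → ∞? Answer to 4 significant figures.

Unsteady balance on liquid volume: A dh/dt = Q_in − 0.01442 √h. At steady state dh/dt = 0:
Q_in = 0.01442 √h_ss ⇒ √h_ss = 0.02018/0.01442 = 1.39945.
h_ss = 1.39945² = 1.95845 m. (Since h₀ = 2.917 m > h_ss, the level will fall toward this value.)

1.958 m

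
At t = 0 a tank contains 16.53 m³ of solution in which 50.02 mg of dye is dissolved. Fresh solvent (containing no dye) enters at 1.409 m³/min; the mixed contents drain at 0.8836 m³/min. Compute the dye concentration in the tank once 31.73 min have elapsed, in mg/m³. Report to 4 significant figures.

0.4663 mg/m³

Let m(t) be the amount of dye. Volume: V(t) = V₀ + (Q_in − Q_out) t = 16.53 + 0.525400 t; V(31.73) = 33.2009 m³.
Species balance (pure solvent in): dm/dt = −Q_out · m/V(t).
dm/m = −Q_out dt/(V₀ + 0.525400 t); integrating gives ln(m/m₀) = −(Q_out/(Q_in−Q_out)) ln(V/V₀).
m = m₀ (V₀/V)^(Q_out/(Q_in−Q_out)) = 50.02 × (16.53/33.2009)^(1.68177) = 15.4801 mg.
C = m/V = 15.4801/33.2009 = 0.466256 mg/m³.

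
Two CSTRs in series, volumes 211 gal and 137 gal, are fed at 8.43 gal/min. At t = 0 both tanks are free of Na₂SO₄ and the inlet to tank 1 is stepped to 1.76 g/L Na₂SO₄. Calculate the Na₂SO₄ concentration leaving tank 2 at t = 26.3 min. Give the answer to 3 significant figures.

Each tank obeys Vᵢ dCᵢ/dt = Q(Cᵢ₋₁ − Cᵢ), so τᵢ = Vᵢ/Q.
τ₁ = 211/8.43 = 25.030 min; τ₂ = 137/8.43 = 16.251 min.
Solving the cascade with C₁(0)=C₂(0)=0 gives C₂(t) = C_in[1 − (τ₁ e^(−t/τ₁) − τ₂ e^(−t/τ₂))/(τ₁ − τ₂)].
At t = 26.3: e^(−t/τ₁) = 0.34967, e^(−t/τ₂) = 0.19823.
C₂ = 1.76·[1 − (25.030·0.34967 − 16.251·0.19823)/(8.7782)] = 1.76·0.36995 = 0.65112 g/L.

0.651 g/L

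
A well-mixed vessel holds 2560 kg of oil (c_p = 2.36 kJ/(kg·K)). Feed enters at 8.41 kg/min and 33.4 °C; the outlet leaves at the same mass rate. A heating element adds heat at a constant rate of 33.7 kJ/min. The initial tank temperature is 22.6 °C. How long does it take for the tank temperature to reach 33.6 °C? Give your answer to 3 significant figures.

M c_p dT/dt = ṁ c_p (T_in − T) + Q̇.
τ = M/ṁ = 304.40 min; T_ss = T_in + Q̇/(ṁ c_p) = 35.098 °C.
T(t) = T_ss + (T₀ − T_ss) e^(−t/τ). Set T = 33.6:
e^(−t/τ) = (33.6 − 35.098)/(22.6 − 35.098) = 0.11985
t = −304.40 · ln(0.11985) = 645.78 min.

646 min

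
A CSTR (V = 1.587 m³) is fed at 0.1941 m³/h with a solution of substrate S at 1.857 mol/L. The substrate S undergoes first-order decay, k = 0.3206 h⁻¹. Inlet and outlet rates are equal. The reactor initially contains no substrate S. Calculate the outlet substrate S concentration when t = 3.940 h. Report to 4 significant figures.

Species balance: V dC/dt = Q C_in − Q C − k V C.
This is linear with rate a = Q/V + k = 0.442906 h⁻¹.
C_ss = Q C_in/(Q + kV) = 0.512801 mol/L; C(t) = C_ss + (C₀ − C_ss) e^(−a t).
C(3.940) = 0.512801 + (-0.512801)·e^(−0.442906·3.940) = 0.512801 + (-0.512801)·0.174636 = 0.423247 mol/L.

0.4232 mol/L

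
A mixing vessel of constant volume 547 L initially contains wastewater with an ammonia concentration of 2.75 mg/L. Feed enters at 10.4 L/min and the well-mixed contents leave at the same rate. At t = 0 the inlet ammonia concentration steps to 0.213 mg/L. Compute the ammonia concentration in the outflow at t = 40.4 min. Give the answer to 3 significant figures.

1.39 mg/L

Species balance on the tank: V dC/dt = Q(C_in − C).
Time constant τ = V/Q = 547/10.4 = 52.596 min.
This is linear first-order; C(t) = C_in + (C₀ − C_in) e^(−t/τ).
C(40.4) = 0.213 + (2.75 − 0.213)·e^(−40.4/52.596) = 0.213 + (2.5370)·0.46389 = 1.3899 mg/L.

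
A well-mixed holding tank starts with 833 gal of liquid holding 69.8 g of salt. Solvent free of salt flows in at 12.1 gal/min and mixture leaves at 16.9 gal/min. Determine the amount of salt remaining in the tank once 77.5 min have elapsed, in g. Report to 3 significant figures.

Total volume: dV/dt = Q_in − Q_out = -4.8000 gal/min, so V(t) = 833 − 4.8000 t and V(77.5) = 461.00 gal.
Solute balance: dm/dt = 0 − Q_out C = −Q_out m/V(t).
dm/m = −Q_out dt/(V₀ − 4.8000 t); integrating gives ln(m/m₀) = −(Q_out/(Q_in−Q_out)) ln(V/V₀).
m = m₀ (V₀/V)^(Q_out/(Q_in−Q_out)) = 69.8 × (833/461.00)^(-3.5208) = 8.6936 g.

8.69 g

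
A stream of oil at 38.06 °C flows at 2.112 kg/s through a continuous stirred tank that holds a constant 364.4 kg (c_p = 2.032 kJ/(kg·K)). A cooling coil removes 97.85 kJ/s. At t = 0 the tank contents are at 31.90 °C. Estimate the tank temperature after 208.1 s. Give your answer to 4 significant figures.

20.24 °C

M c_p dT/dt = ṁ c_p (T_in − T) − Q̇.
τ = M/ṁ = 172.538 s; T_ss = T_in − Q̇/(ṁ c_p) = 38.06 − 97.85/(2.112·2.032) = 15.2596 °C.
Solution: T(t) = T_ss + (T₀ − T_ss) e^(−t/τ).
T(208.1) = 15.2596 + (16.6404)·e^(−208.1/172.538) = 15.2596 + (16.6404)·0.299359 = 20.2410 °C.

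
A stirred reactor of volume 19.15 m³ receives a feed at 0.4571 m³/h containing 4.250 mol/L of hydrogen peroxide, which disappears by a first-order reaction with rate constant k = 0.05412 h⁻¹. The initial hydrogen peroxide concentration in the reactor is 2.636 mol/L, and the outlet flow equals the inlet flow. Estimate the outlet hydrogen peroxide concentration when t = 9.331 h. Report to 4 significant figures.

1.946 mol/L

V dC/dt = Q(C_in − C) − k V C.
This is linear with rate a = Q/V + k = 0.0779895 h⁻¹.
C_ss = Q C_in/(Q + kV) = 1.30076 mol/L; C(t) = C_ss + (C₀ − C_ss) e^(−a t).
C(9.331) = 1.30076 + (1.33524)·e^(−0.0779895·9.331) = 1.30076 + (1.33524)·0.483009 = 1.94569 mol/L.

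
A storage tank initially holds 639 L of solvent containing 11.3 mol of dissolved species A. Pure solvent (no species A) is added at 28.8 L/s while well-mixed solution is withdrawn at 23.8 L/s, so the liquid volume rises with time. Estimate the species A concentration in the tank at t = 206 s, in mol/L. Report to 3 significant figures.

Let m(t) be the amount of species A. Volume: V(t) = V₀ + (Q_in − Q_out) t = 639 + 5.0000 t; V(206) = 1669.0 L.
Solute balance: dm/dt = 0 − Q_out C = −Q_out m/V(t).
Separate: dm/m = −Q_out dt/V(t) ⇒ ln(m/m₀) = −(Q_out/(Q_in−Q_out)) ln(V/V₀).
m = m₀ (V₀/V)^(Q_out/(Q_in−Q_out)) = 11.3 × (639/1669.0)^(4.7600) = 0.11705 mol.
C = m/V = 0.11705/1669.0 = 7.0132e-05 mol/L.

7.01e-05 mol/L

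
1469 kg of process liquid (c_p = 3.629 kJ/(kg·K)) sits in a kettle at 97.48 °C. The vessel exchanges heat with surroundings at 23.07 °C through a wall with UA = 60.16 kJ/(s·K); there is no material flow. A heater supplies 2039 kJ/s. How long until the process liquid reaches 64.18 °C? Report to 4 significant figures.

Lumped-capacitance energy balance: M c_p dT/dt = UA(T_amb − T) + Q̇.
τ = M c_p/UA = 88.6137 s; T_ss = T_amb + Q̇/UA = 23.07 + 2039/60.16 = 56.9630 °C.
T(t) = T_ss + (T₀ − T_ss)e^(−t/τ); set T = 64.18:
t = −τ ln[(T − T_ss)/(T₀ − T_ss)] = −88.6137 · ln(0.178124) = 152.883 s.

152.9 s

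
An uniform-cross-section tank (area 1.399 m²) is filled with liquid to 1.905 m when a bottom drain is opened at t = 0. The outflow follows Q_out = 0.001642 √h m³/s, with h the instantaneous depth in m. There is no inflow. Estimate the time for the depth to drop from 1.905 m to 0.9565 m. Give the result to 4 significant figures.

With no inflow, A dh/dt = −0.001642 √h.
Separate and integrate: 2(√h − √h₀) = −(0.001642/A) t.
t = 2A(√h₀ − √h)/0.001642 = 2·1.399·(√1.905 − √0.9565)/0.001642
  = 2.79800 × (1.38022 − 0.978008) / 0.001642 = 685.372 s.

685.4 s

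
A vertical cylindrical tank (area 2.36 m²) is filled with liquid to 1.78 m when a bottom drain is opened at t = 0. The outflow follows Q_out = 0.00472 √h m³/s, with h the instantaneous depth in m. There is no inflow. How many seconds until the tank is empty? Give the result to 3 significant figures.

Unsteady balance on liquid volume: A dh/dt = −0.00472 √h.
This is separable: 2 d(√h)/dt = −0.00472/A, so √h = √h₀ − (0.00472/(2A)) t.
Tank is empty when √h = 0: t_empty = 2A√h₀/0.00472.
t_empty = 2·2.36·√1.78/0.00472 = 4.7200·1.3342/0.00472 = 1334.2 s.

1330 s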